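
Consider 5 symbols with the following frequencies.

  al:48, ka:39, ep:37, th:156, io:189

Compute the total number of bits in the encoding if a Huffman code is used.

949

Build the Huffman tree bottom-up:
merge ep(37) and ka(39): 76
merge al(48) and 76: 124
merge 124 and th(156): 280
merge io(189) and 280: 469
Each symbol's bit-cost is frequency × depth; summing gives 949 bits (equivalently 76 + 124 + 280 + 469).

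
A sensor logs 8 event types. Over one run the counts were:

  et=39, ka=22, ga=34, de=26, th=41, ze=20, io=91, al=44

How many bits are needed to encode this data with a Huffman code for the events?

Greedily combine the two least-frequent nodes:
merge ze(20) and ka(22): 42
merge de(26) and ga(34): 60
merge et(39) and th(41): 80
merge 42 and al(44): 86
merge 60 and 80: 140
merge 86 and io(91): 177
merge 140 and 177: 317
The encoded length is the sum of every internal node's weight: 42 + 60 + 80 + 86 + 140 + 177 + 317 = 902 bits.

902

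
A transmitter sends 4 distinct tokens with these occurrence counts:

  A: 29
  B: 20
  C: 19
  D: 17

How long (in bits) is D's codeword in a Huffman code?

Huffman merges, smallest pair first:
combine D(17), C(19) → 36
combine B(20), A(29) → 49
combine 36, 49 → 85
The subtree containing D is merged 2 times, so code length = 2.

2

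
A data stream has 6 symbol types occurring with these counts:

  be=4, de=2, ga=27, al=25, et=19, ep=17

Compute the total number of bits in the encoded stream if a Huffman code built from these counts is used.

217

Greedily combine the two least-frequent nodes:
de(2) + be(4) → 6
6 + ep(17) → 23
et(19) + 23 → 42
al(25) + ga(27) → 52
42 + 52 → 94
Each symbol's bit-cost is frequency × depth; summing gives 217 bits (equivalently 6 + 23 + 42 + 52 + 94).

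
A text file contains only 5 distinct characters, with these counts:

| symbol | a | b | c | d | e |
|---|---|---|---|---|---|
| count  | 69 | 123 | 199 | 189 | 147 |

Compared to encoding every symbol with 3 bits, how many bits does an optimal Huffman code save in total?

Fixed-length: 3 bits × 727 symbols = 2181 bits.
Huffman merges:
combine a(69), b(123) → 192
combine e(147), d(189) → 336
combine 192, c(199) → 391
combine 336, 391 → 727
Huffman total = 192 + 336 + 391 + 727 = 1646 bits.
Saving = 2181 − 1646 = 535 bits.

535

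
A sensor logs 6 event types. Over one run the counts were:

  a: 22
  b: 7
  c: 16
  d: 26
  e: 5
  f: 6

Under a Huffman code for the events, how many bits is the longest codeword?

4

Merge the two lowest-weight nodes at each step:
e(5) + f(6) → 11
b(7) + 11 → 18
c(16) + 18 → 34
a(22) + d(26) → 48
34 + 48 → 82
The rarest symbols sit at the bottom; the longest codeword is 4 bits.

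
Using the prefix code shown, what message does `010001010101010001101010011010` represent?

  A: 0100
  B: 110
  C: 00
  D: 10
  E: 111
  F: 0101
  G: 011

AFFAGFCBD

Read left to right; each codeword is recognised as soon as it completes (prefix code):
  0100→A | 0101→F | 0101→F | 0100→A | 011→G | 0101→F | 00→C | 110→B | 10→D
Decoded message: AFFAGFCBD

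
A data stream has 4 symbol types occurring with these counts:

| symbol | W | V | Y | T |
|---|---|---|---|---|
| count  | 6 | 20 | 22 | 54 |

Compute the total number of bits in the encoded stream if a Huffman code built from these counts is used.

Merge the two smallest weights repeatedly:
combine W(6), V(20) → 26
combine Y(22), 26 → 48
combine 48, T(54) → 102
The encoded length is the sum of every internal node's weight: 26 + 48 + 102 = 176 bits.

176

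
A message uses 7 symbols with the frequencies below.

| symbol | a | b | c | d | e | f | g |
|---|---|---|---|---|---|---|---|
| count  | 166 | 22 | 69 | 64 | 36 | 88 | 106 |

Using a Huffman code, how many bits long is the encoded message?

1439

Greedily combine the two least-frequent nodes:
merge b(22) and e(36): 58
merge 58 and d(64): 122
merge c(69) and f(88): 157
merge g(106) and 122: 228
merge 157 and a(166): 323
merge 228 and 323: 551
Total encoded bits = sum of merged weights = 58 + 122 + 157 + 228 + 323 + 551 = 1439.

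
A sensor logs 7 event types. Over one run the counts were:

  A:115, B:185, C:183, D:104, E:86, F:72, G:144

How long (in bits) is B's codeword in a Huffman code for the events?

Repeatedly merge the two smallest:
F(72) + E(86) → 158
D(104) + A(115) → 219
G(144) + 158 → 302
C(183) + B(185) → 368
219 + 302 → 521
368 + 521 → 889
The subtree containing B is merged 2 times, so code length = 2.

2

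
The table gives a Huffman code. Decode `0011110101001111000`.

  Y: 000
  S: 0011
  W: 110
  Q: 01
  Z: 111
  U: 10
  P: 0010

SWUUQZY

Read left to right; each codeword is recognised as soon as it completes (prefix code):
  0011→S | 110→W | 10→U | 10→U | 01→Q | 111→Z | 000→Y
Decoded message: SWUUQZY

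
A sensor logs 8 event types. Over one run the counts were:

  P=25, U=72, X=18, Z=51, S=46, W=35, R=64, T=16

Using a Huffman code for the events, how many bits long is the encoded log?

Build the Huffman tree bottom-up:
merge T(16) and X(18): 34
merge P(25) and 34: 59
merge W(35) and S(46): 81
merge Z(51) and 59: 110
merge R(64) and U(72): 136
merge 81 and 110: 191
merge 136 and 191: 327
The encoded length is the sum of every internal node's weight: 34 + 59 + 81 + 110 + 136 + 191 + 327 = 938 bits.

938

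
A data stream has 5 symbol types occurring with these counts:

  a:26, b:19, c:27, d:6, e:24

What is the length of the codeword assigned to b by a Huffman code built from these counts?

Build the tree from the bottom:
merge d(6) and b(19): 25
merge e(24) and 25: 49
merge a(26) and c(27): 53
merge 49 and 53: 102
b sits 3 levels below the root, so its codeword is 3 bits.

3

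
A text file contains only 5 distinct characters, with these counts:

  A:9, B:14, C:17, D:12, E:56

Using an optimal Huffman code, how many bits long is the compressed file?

Build the Huffman tree bottom-up:
merge A(9) and D(12): 21
merge B(14) and C(17): 31
merge 21 and 31: 52
merge 52 and E(56): 108
The encoded length is the sum of every internal node's weight: 21 + 31 + 52 + 108 = 212 bits.

212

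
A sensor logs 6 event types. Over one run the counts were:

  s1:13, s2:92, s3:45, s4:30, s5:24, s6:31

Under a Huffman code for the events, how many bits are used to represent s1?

Build the tree from the bottom:
s1(13) + s5(24) → 37
s4(30) + s6(31) → 61
37 + s3(45) → 82
61 + 82 → 143
s2(92) + 143 → 235
The subtree containing s1 is merged 4 times, so code length = 4.

4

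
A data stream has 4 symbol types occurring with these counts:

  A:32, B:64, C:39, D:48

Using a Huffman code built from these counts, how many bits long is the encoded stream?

Build the Huffman tree bottom-up:
A(32) + C(39) → 71
D(48) + B(64) → 112
71 + 112 → 183
Each symbol's bit-cost is frequency × depth; summing gives 366 bits (equivalently 71 + 112 + 183).

366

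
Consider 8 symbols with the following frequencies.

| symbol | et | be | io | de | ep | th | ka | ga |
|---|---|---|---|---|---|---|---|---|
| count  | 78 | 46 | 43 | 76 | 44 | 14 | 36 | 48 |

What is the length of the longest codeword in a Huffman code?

4

Merge the two lowest-weight nodes at each step:
th(14) + ka(36) → 50
io(43) + ep(44) → 87
be(46) + ga(48) → 94
50 + de(76) → 126
et(78) + 87 → 165
94 + 126 → 220
165 + 220 → 385
The rarest symbols sit at the bottom; the longest codeword is 4 bits.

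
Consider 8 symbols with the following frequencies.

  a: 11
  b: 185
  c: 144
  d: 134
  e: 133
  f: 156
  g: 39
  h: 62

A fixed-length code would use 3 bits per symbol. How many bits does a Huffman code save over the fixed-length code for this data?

Fixed-length: 3 bits × 864 symbols = 2592 bits.
Huffman merges:
combine a(11), g(39) → 50
combine 50, h(62) → 112
combine 112, e(133) → 245
combine d(134), c(144) → 278
combine f(156), b(185) → 341
combine 245, 278 → 523
combine 341, 523 → 864
Huffman total = 50 + 112 + 245 + 278 + 341 + 523 + 864 = 2413 bits.
Saving = 2592 − 2413 = 179 bits.

179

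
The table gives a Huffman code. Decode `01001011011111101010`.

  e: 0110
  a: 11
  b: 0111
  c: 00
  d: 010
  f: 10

Read left to right; each codeword is recognised as soon as it completes (prefix code):
  010→d | 010→d | 11→a | 0111→b | 11→a | 10→f | 10→f | 10→f
Decoded message: ddabafff

ddabafff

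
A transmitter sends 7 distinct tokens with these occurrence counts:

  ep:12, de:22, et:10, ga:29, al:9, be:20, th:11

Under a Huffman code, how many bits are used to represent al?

4

Repeatedly merge the two smallest:
al(9) + et(10) → 19
th(11) + ep(12) → 23
19 + be(20) → 39
de(22) + 23 → 45
ga(29) + 39 → 68
45 + 68 → 113
The subtree containing al is merged 4 times, so code length = 4.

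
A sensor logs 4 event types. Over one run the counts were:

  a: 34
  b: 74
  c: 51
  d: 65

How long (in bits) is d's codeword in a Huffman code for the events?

2

Huffman merges, smallest pair first:
merge a(34) and c(51): 85
merge d(65) and b(74): 139
merge 85 and 139: 224
d sits 2 levels below the root, so its codeword is 2 bits.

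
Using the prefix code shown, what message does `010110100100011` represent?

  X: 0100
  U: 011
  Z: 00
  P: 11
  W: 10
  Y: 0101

Read left to right; each codeword is recognised as soon as it completes (prefix code):
  0101→Y | 10→W | 10→W | 0100→X | 011→U
Decoded message: YWWXU

YWWXU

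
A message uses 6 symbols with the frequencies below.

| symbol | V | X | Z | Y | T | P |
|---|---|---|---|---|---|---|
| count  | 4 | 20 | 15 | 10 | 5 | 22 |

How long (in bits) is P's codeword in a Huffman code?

2

Build the tree from the bottom:
V(4) + T(5) → 9
9 + Y(10) → 19
Z(15) + 19 → 34
X(20) + P(22) → 42
34 + 42 → 76
P's leaf is at depth 2, giving a 2-bit codeword.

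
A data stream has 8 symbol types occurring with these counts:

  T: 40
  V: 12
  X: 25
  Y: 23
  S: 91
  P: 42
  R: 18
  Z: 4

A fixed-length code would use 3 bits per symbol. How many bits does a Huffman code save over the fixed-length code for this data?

Fixed-length: 3 bits × 255 symbols = 765 bits.
Huffman merges:
Z(4) + V(12) → 16
16 + R(18) → 34
Y(23) + X(25) → 48
34 + T(40) → 74
P(42) + 48 → 90
74 + 90 → 164
S(91) + 164 → 255
Huffman total = 16 + 34 + 48 + 74 + 90 + 164 + 255 = 681 bits.
Saving = 765 − 681 = 84 bits.

84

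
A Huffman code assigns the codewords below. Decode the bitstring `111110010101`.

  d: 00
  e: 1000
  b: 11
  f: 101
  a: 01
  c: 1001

Read left to right; each codeword is recognised as soon as it completes (prefix code):
  11→b | 11→b | 1001→c | 01→a | 01→a
Decoded message: bbcaa

bbcaa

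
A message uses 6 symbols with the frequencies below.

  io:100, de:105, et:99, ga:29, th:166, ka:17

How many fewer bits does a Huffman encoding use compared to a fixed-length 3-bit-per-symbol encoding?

325

Fixed-length: 3 bits × 516 symbols = 1548 bits.
Huffman merges:
merge ka(17) and ga(29): 46
merge 46 and et(99): 145
merge io(100) and de(105): 205
merge 145 and th(166): 311
merge 205 and 311: 516
Huffman total = 46 + 145 + 205 + 311 + 516 = 1223 bits.
Saving = 1548 − 1223 = 325 bits.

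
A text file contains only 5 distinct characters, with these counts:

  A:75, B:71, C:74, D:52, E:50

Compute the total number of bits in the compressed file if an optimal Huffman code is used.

746

Build the Huffman tree bottom-up:
E(50) + D(52) → 102
B(71) + C(74) → 145
A(75) + 102 → 177
145 + 177 → 322
Each symbol's bit-cost is frequency × depth; summing gives 746 bits (equivalently 102 + 145 + 177 + 322).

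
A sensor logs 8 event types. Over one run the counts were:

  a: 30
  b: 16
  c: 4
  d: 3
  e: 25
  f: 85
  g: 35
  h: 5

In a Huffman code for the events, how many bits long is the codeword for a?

Build the tree from the bottom:
combine d(3), c(4) → 7
combine h(5), 7 → 12
combine 12, b(16) → 28
combine e(25), 28 → 53
combine a(30), g(35) → 65
combine 53, 65 → 118
combine f(85), 118 → 203
a's leaf is at depth 3, giving a 3-bit codeword.

3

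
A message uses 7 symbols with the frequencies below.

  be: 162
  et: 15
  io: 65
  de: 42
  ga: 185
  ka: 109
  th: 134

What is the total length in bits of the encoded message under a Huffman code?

1834

Build the Huffman tree bottom-up:
combine et(15), de(42) → 57
combine 57, io(65) → 122
combine ka(109), 122 → 231
combine th(134), be(162) → 296
combine ga(185), 231 → 416
combine 296, 416 → 712
Total encoded bits = sum of merged weights = 57 + 122 + 231 + 296 + 416 + 712 = 1834.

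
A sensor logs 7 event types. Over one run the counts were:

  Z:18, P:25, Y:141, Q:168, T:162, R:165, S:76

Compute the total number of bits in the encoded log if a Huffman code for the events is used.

1932

Build the Huffman tree bottom-up:
merge Z(18) and P(25): 43
merge 43 and S(76): 119
merge 119 and Y(141): 260
merge T(162) and R(165): 327
merge Q(168) and 260: 428
merge 327 and 428: 755
Each symbol's bit-cost is frequency × depth; summing gives 1932 bits (equivalently 43 + 119 + 260 + 327 + 428 + 755).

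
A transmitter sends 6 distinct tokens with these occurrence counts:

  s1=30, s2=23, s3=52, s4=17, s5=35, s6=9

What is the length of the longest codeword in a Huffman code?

Merge the two lowest-weight nodes at each step:
merge s6(9) and s4(17): 26
merge s2(23) and 26: 49
merge s1(30) and s5(35): 65
merge 49 and s3(52): 101
merge 65 and 101: 166
The rarest symbols sit at the bottom; the longest codeword is 4 bits.

4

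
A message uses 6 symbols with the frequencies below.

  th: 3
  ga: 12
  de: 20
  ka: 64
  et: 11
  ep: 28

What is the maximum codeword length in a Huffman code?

5

Merge the two lowest-weight nodes at each step:
merge th(3) and et(11): 14
merge ga(12) and 14: 26
merge de(20) and 26: 46
merge ep(28) and 46: 74
merge ka(64) and 74: 138
The first pair merged (th, et) ends up deepest, at depth 5.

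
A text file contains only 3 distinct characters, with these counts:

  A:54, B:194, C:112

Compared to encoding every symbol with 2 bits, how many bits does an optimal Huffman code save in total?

Fixed-length: 2 bits × 360 symbols = 720 bits.
Huffman merges:
A(54) + C(112) → 166
166 + B(194) → 360
Huffman total = 166 + 360 = 526 bits.
Saving = 720 − 526 = 194 bits.

194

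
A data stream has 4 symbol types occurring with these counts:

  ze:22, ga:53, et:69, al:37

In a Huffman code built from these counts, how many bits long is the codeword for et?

1

Repeatedly merge the two smallest:
merge ze(22) and al(37): 59
merge ga(53) and 59: 112
merge et(69) and 112: 181
et sits one level below the root: a 1-bit codeword.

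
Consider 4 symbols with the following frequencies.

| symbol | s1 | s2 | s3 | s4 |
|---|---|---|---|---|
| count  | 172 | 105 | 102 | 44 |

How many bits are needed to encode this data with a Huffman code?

Greedily combine the two least-frequent nodes:
merge s4(44) and s3(102): 146
merge s2(105) and 146: 251
merge s1(172) and 251: 423
Each symbol's bit-cost is frequency × depth; summing gives 820 bits (equivalently 146 + 251 + 423).

820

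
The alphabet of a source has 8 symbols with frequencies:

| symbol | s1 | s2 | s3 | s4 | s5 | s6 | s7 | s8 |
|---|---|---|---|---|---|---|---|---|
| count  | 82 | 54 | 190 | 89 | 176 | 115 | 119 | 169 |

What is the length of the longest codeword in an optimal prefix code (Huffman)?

Merge the two lowest-weight nodes at each step:
merge s2(54) and s1(82): 136
merge s4(89) and s6(115): 204
merge s7(119) and 136: 255
merge s8(169) and s5(176): 345
merge s3(190) and 204: 394
merge 255 and 345: 600
merge 394 and 600: 994
The first pair merged (s2, s1) ends up deepest, at depth 4.

4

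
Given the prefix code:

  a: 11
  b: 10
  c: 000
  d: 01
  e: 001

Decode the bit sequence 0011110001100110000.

Read left to right; each codeword is recognised as soon as it completes (prefix code):
  001→e | 11→a | 10→b | 001→e | 10→b | 01→d | 10→b | 000→c
Decoded message: eabebdbc

eabebdbc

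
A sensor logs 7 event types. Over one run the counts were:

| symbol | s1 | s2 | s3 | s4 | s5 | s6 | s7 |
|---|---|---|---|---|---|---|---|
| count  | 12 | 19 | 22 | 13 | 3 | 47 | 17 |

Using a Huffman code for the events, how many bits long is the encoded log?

Merge the two smallest weights repeatedly:
combine s5(3), s1(12) → 15
combine s4(13), 15 → 28
combine s7(17), s2(19) → 36
combine s3(22), 28 → 50
combine 36, s6(47) → 83
combine 50, 83 → 133
Each symbol's bit-cost is frequency × depth; summing gives 345 bits (equivalently 15 + 28 + 36 + 50 + 83 + 133).

345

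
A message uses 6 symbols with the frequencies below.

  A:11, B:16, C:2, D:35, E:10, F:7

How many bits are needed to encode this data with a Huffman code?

Greedily combine the two least-frequent nodes:
merge C(2) and F(7): 9
merge 9 and E(10): 19
merge A(11) and B(16): 27
merge 19 and 27: 46
merge D(35) and 46: 81
Each symbol's bit-cost is frequency × depth; summing gives 182 bits (equivalently 9 + 19 + 27 + 46 + 81).

182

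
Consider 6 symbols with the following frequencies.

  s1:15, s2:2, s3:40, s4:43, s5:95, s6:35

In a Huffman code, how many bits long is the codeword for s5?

Build the tree from the bottom:
s2(2) + s1(15) → 17
17 + s6(35) → 52
s3(40) + s4(43) → 83
52 + 83 → 135
s5(95) + 135 → 230
s5 sits one level below the root: a 1-bit codeword.

1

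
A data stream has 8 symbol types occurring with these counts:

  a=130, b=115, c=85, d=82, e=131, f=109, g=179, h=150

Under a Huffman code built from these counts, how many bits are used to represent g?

Build the tree from the bottom:
d(82) + c(85) → 167
f(109) + b(115) → 224
a(130) + e(131) → 261
h(150) + 167 → 317
g(179) + 224 → 403
261 + 317 → 578
403 + 578 → 981
g sits 2 levels below the root, so its codeword is 2 bits.

2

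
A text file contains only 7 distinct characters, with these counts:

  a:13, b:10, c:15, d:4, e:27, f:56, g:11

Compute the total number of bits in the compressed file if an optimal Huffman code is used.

334

Build the Huffman tree bottom-up:
combine d(4), b(10) → 14
combine g(11), a(13) → 24
combine 14, c(15) → 29
combine 24, e(27) → 51
combine 29, 51 → 80
combine f(56), 80 → 136
The encoded length is the sum of every internal node's weight: 14 + 24 + 29 + 51 + 80 + 136 = 334 bits.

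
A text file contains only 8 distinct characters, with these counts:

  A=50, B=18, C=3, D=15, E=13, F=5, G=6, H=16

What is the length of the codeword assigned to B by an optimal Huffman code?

Huffman merges, smallest pair first:
C(3) + F(5) → 8
G(6) + 8 → 14
E(13) + 14 → 27
D(15) + H(16) → 31
B(18) + 27 → 45
31 + 45 → 76
A(50) + 76 → 126
B's leaf is at depth 3, giving a 3-bit codeword.

3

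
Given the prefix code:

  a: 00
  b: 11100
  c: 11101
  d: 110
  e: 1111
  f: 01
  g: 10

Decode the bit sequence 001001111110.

agfeg

Read left to right; each codeword is recognised as soon as it completes (prefix code):
  00→a | 10→g | 01→f | 1111→e | 10→g
Decoded message: agfeg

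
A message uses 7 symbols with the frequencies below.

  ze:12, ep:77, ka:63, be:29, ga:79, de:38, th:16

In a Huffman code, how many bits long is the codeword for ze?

Build the tree from the bottom:
combine ze(12), th(16) → 28
combine 28, be(29) → 57
combine de(38), 57 → 95
combine ka(63), ep(77) → 140
combine ga(79), 95 → 174
combine 140, 174 → 314
ze sits 5 levels below the root, so its codeword is 5 bits.

5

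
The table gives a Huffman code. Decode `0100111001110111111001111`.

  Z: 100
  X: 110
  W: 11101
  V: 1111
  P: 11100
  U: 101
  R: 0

RZPWVZV

Read left to right; each codeword is recognised as soon as it completes (prefix code):
  0→R | 100→Z | 11100→P | 11101→W | 1111→V | 100→Z | 1111→V
Decoded message: RZPWVZV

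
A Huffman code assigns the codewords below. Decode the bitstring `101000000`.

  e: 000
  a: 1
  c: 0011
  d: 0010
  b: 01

abee

Read left to right; each codeword is recognised as soon as it completes (prefix code):
  1→a | 01→b | 000→e | 000→e
Decoded message: abee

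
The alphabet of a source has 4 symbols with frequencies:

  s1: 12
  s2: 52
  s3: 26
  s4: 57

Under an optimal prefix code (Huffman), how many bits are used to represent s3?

Repeatedly merge the two smallest:
combine s1(12), s3(26) → 38
combine 38, s2(52) → 90
combine s4(57), 90 → 147
The subtree containing s3 is merged 3 times, so code length = 3.

3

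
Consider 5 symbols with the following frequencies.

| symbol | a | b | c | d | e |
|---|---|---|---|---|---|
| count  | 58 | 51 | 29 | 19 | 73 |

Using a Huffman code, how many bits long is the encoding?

508

Greedily combine the two least-frequent nodes:
d(19) + c(29) → 48
48 + b(51) → 99
a(58) + e(73) → 131
99 + 131 → 230
The encoded length is the sum of every internal node's weight: 48 + 99 + 131 + 230 = 508 bits.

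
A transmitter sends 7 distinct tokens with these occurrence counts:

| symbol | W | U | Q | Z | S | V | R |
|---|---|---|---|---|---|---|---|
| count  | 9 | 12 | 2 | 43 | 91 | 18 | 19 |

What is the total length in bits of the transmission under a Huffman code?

428

Greedily combine the two least-frequent nodes:
merge Q(2) and W(9): 11
merge 11 and U(12): 23
merge V(18) and R(19): 37
merge 23 and 37: 60
merge Z(43) and 60: 103
merge S(91) and 103: 194
Each symbol's bit-cost is frequency × depth; summing gives 428 bits (equivalently 11 + 23 + 37 + 60 + 103 + 194).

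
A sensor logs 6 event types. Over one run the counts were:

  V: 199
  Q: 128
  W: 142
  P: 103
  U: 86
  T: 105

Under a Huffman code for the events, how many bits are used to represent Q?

Huffman merges, smallest pair first:
combine U(86), P(103) → 189
combine T(105), Q(128) → 233
combine W(142), 189 → 331
combine V(199), 233 → 432
combine 331, 432 → 763
Q's leaf is at depth 3, giving a 3-bit codeword.

3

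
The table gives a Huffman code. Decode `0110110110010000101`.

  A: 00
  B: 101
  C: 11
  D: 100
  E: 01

Read left to right; each codeword is recognised as soon as it completes (prefix code):
  01→E | 101→B | 101→B | 100→D | 100→D | 00→A | 101→B
Decoded message: EBBDDAB

EBBDDAB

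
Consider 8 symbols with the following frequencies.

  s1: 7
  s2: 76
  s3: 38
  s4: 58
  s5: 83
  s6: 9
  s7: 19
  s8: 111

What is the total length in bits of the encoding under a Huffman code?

Build the Huffman tree bottom-up:
combine s1(7), s6(9) → 16
combine 16, s7(19) → 35
combine 35, s3(38) → 73
combine s4(58), 73 → 131
combine s2(76), s5(83) → 159
combine s8(111), 131 → 242
combine 159, 242 → 401
Each symbol's bit-cost is frequency × depth; summing gives 1057 bits (equivalently 16 + 35 + 73 + 131 + 159 + 242 + 401).

1057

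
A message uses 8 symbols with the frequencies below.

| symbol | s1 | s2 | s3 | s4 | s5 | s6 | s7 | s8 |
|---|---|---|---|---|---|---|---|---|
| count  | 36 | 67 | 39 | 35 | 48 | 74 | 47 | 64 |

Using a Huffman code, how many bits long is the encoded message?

1227

Build the Huffman tree bottom-up:
combine s4(35), s1(36) → 71
combine s3(39), s7(47) → 86
combine s5(48), s8(64) → 112
combine s2(67), 71 → 138
combine s6(74), 86 → 160
combine 112, 138 → 250
combine 160, 250 → 410
Each symbol's bit-cost is frequency × depth; summing gives 1227 bits (equivalently 71 + 86 + 112 + 138 + 160 + 250 + 410).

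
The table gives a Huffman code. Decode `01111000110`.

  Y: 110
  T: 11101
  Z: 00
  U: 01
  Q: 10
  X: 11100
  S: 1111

UXUQ

Read left to right; each codeword is recognised as soon as it completes (prefix code):
  01→U | 11100→X | 01→U | 10→Q
Decoded message: UXUQ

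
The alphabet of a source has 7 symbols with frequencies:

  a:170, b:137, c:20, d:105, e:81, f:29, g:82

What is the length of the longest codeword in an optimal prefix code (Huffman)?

Merge the two lowest-weight nodes at each step:
c(20) + f(29) → 49
49 + e(81) → 130
g(82) + d(105) → 187
130 + b(137) → 267
a(170) + 187 → 357
267 + 357 → 624
The rarest symbols sit at the bottom; the longest codeword is 4 bits.

4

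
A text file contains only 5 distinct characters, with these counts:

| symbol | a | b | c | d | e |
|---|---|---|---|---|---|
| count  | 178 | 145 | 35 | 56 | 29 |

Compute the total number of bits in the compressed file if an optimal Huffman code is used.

892

Greedily combine the two least-frequent nodes:
merge e(29) and c(35): 64
merge d(56) and 64: 120
merge 120 and b(145): 265
merge a(178) and 265: 443
Each symbol's bit-cost is frequency × depth; summing gives 892 bits (equivalently 64 + 120 + 265 + 443).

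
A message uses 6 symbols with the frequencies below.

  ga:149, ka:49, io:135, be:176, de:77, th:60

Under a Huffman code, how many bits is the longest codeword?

Merge the two lowest-weight nodes at each step:
ka(49) + th(60) → 109
de(77) + 109 → 186
io(135) + ga(149) → 284
be(176) + 186 → 362
284 + 362 → 646
The first pair merged (ka, th) ends up deepest, at depth 4.

4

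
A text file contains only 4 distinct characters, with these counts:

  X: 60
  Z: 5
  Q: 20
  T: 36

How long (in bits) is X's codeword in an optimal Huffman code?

Build the tree from the bottom:
Z(5) + Q(20) → 25
25 + T(36) → 61
X(60) + 61 → 121
X is merged only at the final step, so code length = 1.

1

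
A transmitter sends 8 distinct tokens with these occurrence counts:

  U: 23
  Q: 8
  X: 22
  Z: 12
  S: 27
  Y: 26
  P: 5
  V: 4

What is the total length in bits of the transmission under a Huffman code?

Build the Huffman tree bottom-up:
V(4) + P(5) → 9
Q(8) + 9 → 17
Z(12) + 17 → 29
X(22) + U(23) → 45
Y(26) + S(27) → 53
29 + 45 → 74
53 + 74 → 127
Total encoded bits = sum of merged weights = 9 + 17 + 29 + 45 + 53 + 74 + 127 = 354.

354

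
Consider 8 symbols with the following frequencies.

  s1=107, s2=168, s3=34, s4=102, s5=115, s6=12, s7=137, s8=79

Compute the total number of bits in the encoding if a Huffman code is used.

Build the Huffman tree bottom-up:
combine s6(12), s3(34) → 46
combine 46, s8(79) → 125
combine s4(102), s1(107) → 209
combine s5(115), 125 → 240
combine s7(137), s2(168) → 305
combine 209, 240 → 449
combine 305, 449 → 754
Each symbol's bit-cost is frequency × depth; summing gives 2128 bits (equivalently 46 + 125 + 209 + 240 + 305 + 449 + 754).

2128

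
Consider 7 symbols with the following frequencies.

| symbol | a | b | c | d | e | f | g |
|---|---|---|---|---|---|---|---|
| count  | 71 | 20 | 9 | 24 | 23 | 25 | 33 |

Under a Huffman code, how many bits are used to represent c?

4

Repeatedly merge the two smallest:
c(9) + b(20) → 29
e(23) + d(24) → 47
f(25) + 29 → 54
g(33) + 47 → 80
54 + a(71) → 125
80 + 125 → 205
c's leaf is at depth 4, giving a 4-bit codeword.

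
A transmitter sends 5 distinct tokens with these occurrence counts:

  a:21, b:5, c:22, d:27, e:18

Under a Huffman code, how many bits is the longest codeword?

3

Merge the two lowest-weight nodes at each step:
combine b(5), e(18) → 23
combine a(21), c(22) → 43
combine 23, d(27) → 50
combine 43, 50 → 93
The rarest symbols sit at the bottom; the longest codeword is 3 bits.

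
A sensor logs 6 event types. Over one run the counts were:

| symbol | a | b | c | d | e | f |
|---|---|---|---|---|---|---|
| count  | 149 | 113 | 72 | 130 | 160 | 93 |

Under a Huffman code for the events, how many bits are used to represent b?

3

Build the tree from the bottom:
combine c(72), f(93) → 165
combine b(113), d(130) → 243
combine a(149), e(160) → 309
combine 165, 243 → 408
combine 309, 408 → 717
b sits 3 levels below the root, so its codeword is 3 bits.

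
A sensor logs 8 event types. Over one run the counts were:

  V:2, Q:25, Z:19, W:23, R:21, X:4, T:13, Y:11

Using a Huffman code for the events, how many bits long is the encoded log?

Build the Huffman tree bottom-up:
combine V(2), X(4) → 6
combine 6, Y(11) → 17
combine T(13), 17 → 30
combine Z(19), R(21) → 40
combine W(23), Q(25) → 48
combine 30, 40 → 70
combine 48, 70 → 118
Total encoded bits = sum of merged weights = 6 + 17 + 30 + 40 + 48 + 70 + 118 = 329.

329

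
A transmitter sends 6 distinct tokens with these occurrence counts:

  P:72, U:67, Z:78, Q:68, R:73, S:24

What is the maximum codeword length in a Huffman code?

Merge the two lowest-weight nodes at each step:
combine S(24), U(67) → 91
combine Q(68), P(72) → 140
combine R(73), Z(78) → 151
combine 91, 140 → 231
combine 151, 231 → 382
The rarest symbols sit at the bottom; the longest codeword is 3 bits.

3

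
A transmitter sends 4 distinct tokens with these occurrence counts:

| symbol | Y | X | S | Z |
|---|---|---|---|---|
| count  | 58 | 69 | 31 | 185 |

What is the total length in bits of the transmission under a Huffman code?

Merge the two smallest weights repeatedly:
combine S(31), Y(58) → 89
combine X(69), 89 → 158
combine 158, Z(185) → 343
Each symbol's bit-cost is frequency × depth; summing gives 590 bits (equivalently 89 + 158 + 343).

590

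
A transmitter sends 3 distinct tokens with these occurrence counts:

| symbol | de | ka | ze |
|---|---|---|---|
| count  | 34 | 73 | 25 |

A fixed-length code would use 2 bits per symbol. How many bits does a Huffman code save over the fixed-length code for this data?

Fixed-length: 2 bits × 132 symbols = 264 bits.
Huffman merges:
ze(25) + de(34) → 59
59 + ka(73) → 132
Huffman total = 59 + 132 = 191 bits.
Saving = 264 − 191 = 73 bits.

73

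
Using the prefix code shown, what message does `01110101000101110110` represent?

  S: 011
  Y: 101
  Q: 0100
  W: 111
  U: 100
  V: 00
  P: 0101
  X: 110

Read left to right; each codeword is recognised as soon as it completes (prefix code):
  011→S | 101→Y | 0100→Q | 0101→P | 110→X | 110→X
Decoded message: SYQPXX

SYQPXX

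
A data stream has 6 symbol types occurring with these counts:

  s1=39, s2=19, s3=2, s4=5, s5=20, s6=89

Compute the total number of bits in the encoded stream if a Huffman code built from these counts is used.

Build the Huffman tree bottom-up:
merge s3(2) and s4(5): 7
merge 7 and s2(19): 26
merge s5(20) and 26: 46
merge s1(39) and 46: 85
merge 85 and s6(89): 174
The encoded length is the sum of every internal node's weight: 7 + 26 + 46 + 85 + 174 = 338 bits.

338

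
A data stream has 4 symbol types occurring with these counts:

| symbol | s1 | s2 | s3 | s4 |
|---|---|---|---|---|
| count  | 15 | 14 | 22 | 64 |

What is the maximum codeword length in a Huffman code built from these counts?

3

Merge the two lowest-weight nodes at each step:
s2(14) + s1(15) → 29
s3(22) + 29 → 51
51 + s4(64) → 115
The first pair merged (s2, s1) ends up deepest, at depth 3.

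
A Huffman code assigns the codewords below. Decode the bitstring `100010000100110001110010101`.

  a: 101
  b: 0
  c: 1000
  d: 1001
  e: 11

Read left to right; each codeword is recognised as soon as it completes (prefix code):
  1000→c | 1000→c | 0→b | 1001→d | 1000→c | 11→e | 1001→d | 0→b | 101→a
Decoded message: ccbdcedba

ccbdcedba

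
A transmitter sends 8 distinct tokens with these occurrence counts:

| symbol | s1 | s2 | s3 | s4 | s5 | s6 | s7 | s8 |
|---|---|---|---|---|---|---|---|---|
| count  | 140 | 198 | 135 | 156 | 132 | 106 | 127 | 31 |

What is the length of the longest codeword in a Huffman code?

Merge the two lowest-weight nodes at each step:
s8(31) + s6(106) → 137
s7(127) + s5(132) → 259
s3(135) + 137 → 272
s1(140) + s4(156) → 296
s2(198) + 259 → 457
272 + 296 → 568
457 + 568 → 1025
Maximum depth reached is 4.

4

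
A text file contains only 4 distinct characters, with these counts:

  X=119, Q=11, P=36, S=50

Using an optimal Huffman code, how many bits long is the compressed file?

Greedily combine the two least-frequent nodes:
Q(11) + P(36) → 47
47 + S(50) → 97
97 + X(119) → 216
Each symbol's bit-cost is frequency × depth; summing gives 360 bits (equivalently 47 + 97 + 216).

360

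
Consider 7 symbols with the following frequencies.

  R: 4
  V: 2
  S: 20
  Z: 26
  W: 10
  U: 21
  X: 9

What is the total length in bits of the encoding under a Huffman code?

Greedily combine the two least-frequent nodes:
combine V(2), R(4) → 6
combine 6, X(9) → 15
combine W(10), 15 → 25
combine S(20), U(21) → 41
combine 25, Z(26) → 51
combine 41, 51 → 92
The encoded length is the sum of every internal node's weight: 6 + 15 + 25 + 41 + 51 + 92 = 230 bits.

230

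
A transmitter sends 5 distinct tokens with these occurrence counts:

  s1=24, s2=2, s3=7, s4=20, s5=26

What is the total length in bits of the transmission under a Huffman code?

167

Greedily combine the two least-frequent nodes:
combine s2(2), s3(7) → 9
combine 9, s4(20) → 29
combine s1(24), s5(26) → 50
combine 29, 50 → 79
Total encoded bits = sum of merged weights = 9 + 29 + 50 + 79 = 167.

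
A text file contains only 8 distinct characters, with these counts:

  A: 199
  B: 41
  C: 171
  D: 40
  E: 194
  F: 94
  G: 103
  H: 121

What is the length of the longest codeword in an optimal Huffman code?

5

Merge the two lowest-weight nodes at each step:
D(40) + B(41) → 81
81 + F(94) → 175
G(103) + H(121) → 224
C(171) + 175 → 346
E(194) + A(199) → 393
224 + 346 → 570
393 + 570 → 963
The first pair merged (D, B) ends up deepest, at depth 5.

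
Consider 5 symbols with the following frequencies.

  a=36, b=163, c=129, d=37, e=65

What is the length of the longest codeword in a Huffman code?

4

Merge the two lowest-weight nodes at each step:
merge a(36) and d(37): 73
merge e(65) and 73: 138
merge c(129) and 138: 267
merge b(163) and 267: 430
The first pair merged (a, d) ends up deepest, at depth 4.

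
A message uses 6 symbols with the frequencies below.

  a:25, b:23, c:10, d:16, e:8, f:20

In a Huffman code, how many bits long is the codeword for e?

4

Repeatedly merge the two smallest:
combine e(8), c(10) → 18
combine d(16), 18 → 34
combine f(20), b(23) → 43
combine a(25), 34 → 59
combine 43, 59 → 102
e's leaf is at depth 4, giving a 4-bit codeword.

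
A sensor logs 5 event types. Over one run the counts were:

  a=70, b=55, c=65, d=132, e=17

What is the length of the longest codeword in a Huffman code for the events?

Merge the two lowest-weight nodes at each step:
e(17) + b(55) → 72
c(65) + a(70) → 135
72 + d(132) → 204
135 + 204 → 339
The first pair merged (e, b) ends up deepest, at depth 3.

3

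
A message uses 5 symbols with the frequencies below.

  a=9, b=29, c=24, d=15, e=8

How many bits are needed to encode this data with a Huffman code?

187

Greedily combine the two least-frequent nodes:
e(8) + a(9) → 17
d(15) + 17 → 32
c(24) + b(29) → 53
32 + 53 → 85
The encoded length is the sum of every internal node's weight: 17 + 32 + 53 + 85 = 187 bits.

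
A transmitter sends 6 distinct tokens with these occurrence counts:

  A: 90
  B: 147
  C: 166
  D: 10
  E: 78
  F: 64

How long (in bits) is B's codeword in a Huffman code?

Repeatedly merge the two smallest:
combine D(10), F(64) → 74
combine 74, E(78) → 152
combine A(90), B(147) → 237
combine 152, C(166) → 318
combine 237, 318 → 555
The subtree containing B is merged 2 times, so code length = 2.

2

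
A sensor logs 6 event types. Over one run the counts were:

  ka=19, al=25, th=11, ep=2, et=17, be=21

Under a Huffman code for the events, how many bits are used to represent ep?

Huffman merges, smallest pair first:
combine ep(2), th(11) → 13
combine 13, et(17) → 30
combine ka(19), be(21) → 40
combine al(25), 30 → 55
combine 40, 55 → 95
The subtree containing ep is merged 4 times, so code length = 4.

4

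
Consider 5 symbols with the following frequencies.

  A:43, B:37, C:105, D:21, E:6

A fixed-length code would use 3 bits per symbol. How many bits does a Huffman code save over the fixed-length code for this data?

Fixed-length: 3 bits × 212 symbols = 636 bits.
Huffman merges:
E(6) + D(21) → 27
27 + B(37) → 64
A(43) + 64 → 107
C(105) + 107 → 212
Huffman total = 27 + 64 + 107 + 212 = 410 bits.
Saving = 636 − 410 = 226 bits.

226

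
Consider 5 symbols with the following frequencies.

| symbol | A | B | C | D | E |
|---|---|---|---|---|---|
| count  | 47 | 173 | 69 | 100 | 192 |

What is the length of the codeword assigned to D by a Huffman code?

Repeatedly merge the two smallest:
combine A(47), C(69) → 116
combine D(100), 116 → 216
combine B(173), E(192) → 365
combine 216, 365 → 581
The subtree containing D is merged 2 times, so code length = 2.

2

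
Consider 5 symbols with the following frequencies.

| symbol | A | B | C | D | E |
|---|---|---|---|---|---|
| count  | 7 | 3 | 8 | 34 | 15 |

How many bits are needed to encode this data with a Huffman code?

128

Merge the two smallest weights repeatedly:
combine B(3), A(7) → 10
combine C(8), 10 → 18
combine E(15), 18 → 33
combine 33, D(34) → 67
Total encoded bits = sum of merged weights = 10 + 18 + 33 + 67 = 128.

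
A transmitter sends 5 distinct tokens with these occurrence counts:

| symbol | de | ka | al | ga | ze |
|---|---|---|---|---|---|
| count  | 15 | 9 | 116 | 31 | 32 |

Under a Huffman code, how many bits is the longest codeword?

Merge the two lowest-weight nodes at each step:
merge ka(9) and de(15): 24
merge 24 and ga(31): 55
merge ze(32) and 55: 87
merge 87 and al(116): 203
The first pair merged (ka, de) ends up deepest, at depth 4.

4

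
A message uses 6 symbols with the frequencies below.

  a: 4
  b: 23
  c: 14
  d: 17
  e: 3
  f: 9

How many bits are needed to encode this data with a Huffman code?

Build the Huffman tree bottom-up:
merge e(3) and a(4): 7
merge 7 and f(9): 16
merge c(14) and 16: 30
merge d(17) and b(23): 40
merge 30 and 40: 70
Each symbol's bit-cost is frequency × depth; summing gives 163 bits (equivalently 7 + 16 + 30 + 40 + 70).

163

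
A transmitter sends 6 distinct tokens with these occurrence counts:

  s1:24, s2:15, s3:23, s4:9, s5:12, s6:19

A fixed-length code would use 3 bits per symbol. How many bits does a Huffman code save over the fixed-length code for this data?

Fixed-length: 3 bits × 102 symbols = 306 bits.
Huffman merges:
s4(9) + s5(12) → 21
s2(15) + s6(19) → 34
21 + s3(23) → 44
s1(24) + 34 → 58
44 + 58 → 102
Huffman total = 21 + 34 + 44 + 58 + 102 = 259 bits.
Saving = 306 − 259 = 47 bits.

47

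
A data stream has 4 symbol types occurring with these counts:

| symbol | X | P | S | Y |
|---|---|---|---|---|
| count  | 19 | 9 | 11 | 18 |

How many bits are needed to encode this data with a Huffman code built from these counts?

Merge the two smallest weights repeatedly:
merge P(9) and S(11): 20
merge Y(18) and X(19): 37
merge 20 and 37: 57
Total encoded bits = sum of merged weights = 20 + 37 + 57 = 114.

114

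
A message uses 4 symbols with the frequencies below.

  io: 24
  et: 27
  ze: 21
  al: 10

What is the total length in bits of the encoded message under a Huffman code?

Build the Huffman tree bottom-up:
al(10) + ze(21) → 31
io(24) + et(27) → 51
31 + 51 → 82
The encoded length is the sum of every internal node's weight: 31 + 51 + 82 = 164 bits.

164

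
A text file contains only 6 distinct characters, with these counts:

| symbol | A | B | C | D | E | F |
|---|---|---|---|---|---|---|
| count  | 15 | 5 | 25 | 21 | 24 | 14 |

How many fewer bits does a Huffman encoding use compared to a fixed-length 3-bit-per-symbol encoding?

51

Fixed-length: 3 bits × 104 symbols = 312 bits.
Huffman merges:
B(5) + F(14) → 19
A(15) + 19 → 34
D(21) + E(24) → 45
C(25) + 34 → 59
45 + 59 → 104
Huffman total = 19 + 34 + 45 + 59 + 104 = 261 bits.
Saving = 312 − 261 = 51 bits.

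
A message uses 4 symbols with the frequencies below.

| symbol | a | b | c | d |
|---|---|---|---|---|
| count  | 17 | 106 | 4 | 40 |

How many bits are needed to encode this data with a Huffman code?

Build the Huffman tree bottom-up:
combine c(4), a(17) → 21
combine 21, d(40) → 61
combine 61, b(106) → 167
Each symbol's bit-cost is frequency × depth; summing gives 249 bits (equivalently 21 + 61 + 167).

249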